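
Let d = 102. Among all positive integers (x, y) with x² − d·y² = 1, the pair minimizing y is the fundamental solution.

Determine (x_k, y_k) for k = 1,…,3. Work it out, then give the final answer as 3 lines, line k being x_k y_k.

[10; 10,20] for √102; ℓ=2 ⇒ convergent index 1
i=0: a=10 ⇒ p=10, q=1
i=1: a=10 ⇒ p=101, q=10
(x₁, y₁) = (101, 10);  101² − 102·10² = 1 ✓
(101+10√102)^2 = 20401 + 2020√102
(101+10√102)^3 = 4120901 + 408030√102

101 10
20401 2020
4120901 408030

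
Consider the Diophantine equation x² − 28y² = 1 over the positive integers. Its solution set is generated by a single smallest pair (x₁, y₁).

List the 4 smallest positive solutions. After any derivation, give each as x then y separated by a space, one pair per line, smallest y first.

√28 = [5; 3,2,3,10, …], period ℓ=4 (even) → k=3
step 0: (5, 1)  from 5·(1,0) + (0,1)
step 1: (16, 3)  from 3·(5,1) + (1,0)
step 2: (37, 7)  from 2·(16,3) + (5,1)
step 3: (127, 24)  from 3·(37,7) + (16,3)
→ (127, 24).  Check: 127²=16129, 28·24²=16128, difference 1.
(x_2, y_2) = (127·127 + 28·24·24, 127·24 + 24·127) = (32257, 6096)
(x_3, y_3) = (127·32257 + 28·24·6096, 127·6096 + 24·32257) = (8193151, 1548360)
(x_4, y_4) = (127·8193151 + 28·24·1548360, 127·1548360 + 24·8193151) = (2081028097, 393277344)

127 24
32257 6096
8193151 1548360
2081028097 393277344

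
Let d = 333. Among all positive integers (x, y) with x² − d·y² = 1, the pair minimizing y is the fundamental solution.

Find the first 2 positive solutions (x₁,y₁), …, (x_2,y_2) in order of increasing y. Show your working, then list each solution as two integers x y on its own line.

√333 → a₀=18, period (4,36); ℓ=2 even so k=1
i=0: a=18 ⇒ p=18, q=1
i=1: a=4 ⇒ p=73, q=4
→ (73, 4).  Check: 73²=5329, 333·4²=5328, difference 1.
(x_2, y_2) = (73·73 + 333·4·4, 73·4 + 4·73) = (10657, 584)

73 4
10657 584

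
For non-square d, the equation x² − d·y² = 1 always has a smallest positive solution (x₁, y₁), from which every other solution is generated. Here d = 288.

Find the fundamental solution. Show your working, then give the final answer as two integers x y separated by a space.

√288 = [16; 1,32, …], period ℓ=2 (even) → k=1
i=0: a=16 ⇒ p=16, q=1
i=1: a=1 ⇒ p=17, q=1
→ (17, 1).  Check: 17²=289, 288·1²=288, difference 1.

17 1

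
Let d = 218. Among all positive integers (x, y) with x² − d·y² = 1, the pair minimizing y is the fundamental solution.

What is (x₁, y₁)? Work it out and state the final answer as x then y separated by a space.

126003 8534

√218 = [14; 1,3,3,1,28, …], period ℓ=5 (odd) → k=9
a_0=14:  p_0=14·1+0=14,  q_0=14·0+1=1
…
a_2=3:  p_2=3·15+14=59,  q_2=3·1+1=4
…
a_4=1:  p_4=1·192+59=251,  q_4=1·13+4=17
a_5=28:  p_5=28·251+192=7220,  q_5=28·17+13=489
a_6=1:  p_6=1·7220+251=7471,  q_6=1·489+17=506
a_7=3:  p_7=3·7471+7220=29633,  q_7=3·506+489=2007
a_8=3:  p_8=3·29633+7471=96370,  q_8=3·2007+506=6527
a_9=1:  p_9=1·96370+29633=126003,  q_9=1·6527+2007=8534
→ (126003, 8534).  Check: 126003²=15876756009, 218·8534²=15876756008, difference 1.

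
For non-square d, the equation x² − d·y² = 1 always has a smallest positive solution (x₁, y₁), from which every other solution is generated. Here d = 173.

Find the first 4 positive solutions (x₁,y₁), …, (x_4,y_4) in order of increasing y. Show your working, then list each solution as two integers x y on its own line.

2499849 190060
12498490045601 950242601880
62488675684008728649 4750926036134042180
312424506839974574118902401 23753195401006348176659760

√173 = [13; 6,1,1,6,26, …], period ℓ=5 (odd) → k=9
a_0=13:  p_0=13·1+0=13,  q_0=13·0+1=1
a_1=6:  p_1=6·13+1=79,  q_1=6·1+0=6
…
a_3=1:  p_3=1·92+79=171,  q_3=1·7+6=13
…
a_5=26:  p_5=26·1118+171=29239,  q_5=26·85+13=2223
a_6=6:  p_6=6·29239+1118=176552,  q_6=6·2223+85=13423
…
a_8=1:  p_8=1·205791+176552=382343,  q_8=1·15646+13423=29069
a_9=6:  p_9=6·382343+205791=2499849,  q_9=6·29069+15646=190060
(x₁, y₁) = (2499849, 190060);  2499849² − 173·190060² = 1 ✓
n=2: (2499849,190060)∘(2499849,190060) = (2499849·2499849+173·190060·190060, 2499849·190060+190060·2499849) = (12498490045601,950242601880)
n=3: (12498490045601,950242601880)∘(2499849,190060) = (2499849·12498490045601+173·190060·950242601880, 2499849·950242601880+190060·12498490045601) = (62488675684008728649,4750926036134042180)
n=4: (62488675684008728649,4750926036134042180)∘(2499849,190060) = (2499849·62488675684008728649+173·190060·4750926036134042180, 2499849·4750926036134042180+190060·62488675684008728649) = (312424506839974574118902401,23753195401006348176659760)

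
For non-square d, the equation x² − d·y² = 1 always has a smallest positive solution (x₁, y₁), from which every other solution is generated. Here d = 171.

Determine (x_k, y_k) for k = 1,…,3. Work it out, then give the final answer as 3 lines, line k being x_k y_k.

[13; 13,26] for √171; ℓ=2 ⇒ convergent index 1
i=0: a=13 ⇒ p=13, q=1
i=1: a=13 ⇒ p=170, q=13
→ (170, 13).  Check: 170²=28900, 171·13²=28899, difference 1.
(x_2, y_2) = (170·170 + 171·13·13, 170·13 + 13·170) = (57799, 4420)
(x_3, y_3) = (170·57799 + 171·13·4420, 170·4420 + 13·57799) = (19651490, 1502787)

170 13
57799 4420
19651490 1502787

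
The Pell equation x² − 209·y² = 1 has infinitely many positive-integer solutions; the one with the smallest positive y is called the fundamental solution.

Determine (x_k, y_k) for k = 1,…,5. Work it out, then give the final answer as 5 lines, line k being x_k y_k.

46551 3220
4333991201 299788440
403503248748951 27910903337660
37566959460690844801 2598560922243032880
3497559059305735783913751 241931218954759943856100

d=209: √d = [14; 2,5,3,2,3,5,2,28] (ℓ=8, even), read p_7/q_7
k=0  a_k=14  p_k/q_k = 14/1
k=1  a_k=2  p_k/q_k = 29/2
k=2  a_k=5  p_k/q_k = 159/11
k=3  a_k=3  p_k/q_k = 506/35
k=4  a_k=2  p_k/q_k = 1171/81
k=5  a_k=3  p_k/q_k = 4019/278
k=6  a_k=5  p_k/q_k = 21266/1471
k=7  a_k=2  p_k/q_k = 46551/3220
fundamental: x₁=46551, y₁=3220  (since 2166995601 − 209·10368400 = 1)
k=2:  x_2 = 46551·46551+209·3220·3220 = 4333991201,  y_2 = 46551·3220+3220·46551 = 299788440
k=3:  x_3 = 46551·4333991201+209·3220·299788440 = 403503248748951,  y_3 = 46551·299788440+3220·4333991201 = 27910903337660
k=4:  x_4 = 46551·403503248748951+209·3220·27910903337660 = 37566959460690844801,  y_4 = 46551·27910903337660+3220·403503248748951 = 2598560922243032880
k=5:  x_5 = 46551·37566959460690844801+209·3220·2598560922243032880 = 3497559059305735783913751,  y_5 = 46551·2598560922243032880+3220·37566959460690844801 = 241931218954759943856100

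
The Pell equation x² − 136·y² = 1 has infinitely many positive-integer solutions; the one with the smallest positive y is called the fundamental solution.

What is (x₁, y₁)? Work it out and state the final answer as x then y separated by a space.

[11; 1,1,1,22] for √136; ℓ=4 ⇒ convergent index 3
a_0=11:  p_0=11·1+0=11,  q_0=11·0+1=1
a_1=1:  p_1=1·11+1=12,  q_1=1·1+0=1
a_2=1:  p_2=1·12+11=23,  q_2=1·1+1=2
a_3=1:  p_3=1·23+12=35,  q_3=1·2+1=3
(x₁, y₁) = (35, 3);  35² − 136·3² = 1 ✓

35 3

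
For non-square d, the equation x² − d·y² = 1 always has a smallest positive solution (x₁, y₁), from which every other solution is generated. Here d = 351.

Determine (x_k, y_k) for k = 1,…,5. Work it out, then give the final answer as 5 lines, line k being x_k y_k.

d=351: √d = [18; 1,2,1,3,2,2,2,3,1,2,1,36] (ℓ=12, even), read p_11/q_11
k=0  a_k=18  p_k/q_k = 18/1
k=1  a_k=1  p_k/q_k = 19/1
k=2  a_k=2  p_k/q_k = 56/3
…
k=4  a_k=3  p_k/q_k = 281/15
k=5  a_k=2  p_k/q_k = 637/34
k=6  a_k=2  p_k/q_k = 1555/83
…
k=8  a_k=3  p_k/q_k = 12796/683
k=9  a_k=1  p_k/q_k = 16543/883
k=10  a_k=2  p_k/q_k = 45882/2449
k=11  a_k=1  p_k/q_k = 62425/3332
→ (62425, 3332).  Check: 62425²=3896880625, 351·3332²=3896880624, difference 1.
(x_2, y_2) = (62425·62425 + 351·3332·3332, 62425·3332 + 3332·62425) = (7793761249, 416000200)
(x_3, y_3) = (62425·7793761249 + 351·3332·416000200, 62425·416000200 + 3332·7793761249) = (973051091875225, 51937624966668)
(x_4, y_4) = (62425·973051091875225 + 351·3332·51937624966668, 62425·51937624966668 + 3332·973051091875225) = (121485428812828080001, 6484412476672499600)
(x_5, y_5) = (62425·121485428812828080001 + 351·3332·6484412476672499600, 62425·6484412476672499600 + 3332·121485428812828080001) = (15167455786308534696249625, 809578897660623950093332)

62425 3332
7793761249 416000200
973051091875225 51937624966668
121485428812828080001 6484412476672499600
15167455786308534696249625 809578897660623950093332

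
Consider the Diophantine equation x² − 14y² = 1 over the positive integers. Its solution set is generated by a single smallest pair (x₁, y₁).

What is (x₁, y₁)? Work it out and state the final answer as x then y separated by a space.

15 4

[3; 1,2,1,6] for √14; ℓ=4 ⇒ convergent index 3
a_0=3:  p_0=3·1+0=3,  q_0=3·0+1=1
…
a_2=2:  p_2=2·4+3=11,  q_2=2·1+1=3
a_3=1:  p_3=1·11+4=15,  q_3=1·3+1=4
fundamental: x₁=15, y₁=4  (since 225 − 14·16 = 1)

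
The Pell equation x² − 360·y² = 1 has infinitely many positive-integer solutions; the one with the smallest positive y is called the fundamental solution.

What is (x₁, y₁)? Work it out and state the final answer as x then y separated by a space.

d=360: √d = [18; 1,36] (ℓ=2, even), read p_1/q_1
k=0  a_k=18  p_k/q_k = 18/1
k=1  a_k=1  p_k/q_k = 19/1
(x₁, y₁) = (19, 1);  19² − 360·1² = 1 ✓

19 1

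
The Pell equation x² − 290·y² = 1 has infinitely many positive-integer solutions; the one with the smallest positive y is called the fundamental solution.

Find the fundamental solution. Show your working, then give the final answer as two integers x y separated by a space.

579 34

√290 = [17; 34, …], period ℓ=1 (odd) → k=1
i=0: a=17 ⇒ p=17, q=1
i=1: a=34 ⇒ p=579, q=34
(x₁, y₁) = (579, 34);  579² − 290·34² = 1 ✓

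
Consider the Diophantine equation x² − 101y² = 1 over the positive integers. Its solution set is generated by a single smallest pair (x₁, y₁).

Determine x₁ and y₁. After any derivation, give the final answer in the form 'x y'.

[10; 20] for √101; ℓ=1 ⇒ convergent index 1
i=0: a=10 ⇒ p=10, q=1
i=1: a=20 ⇒ p=201, q=20
fundamental: x₁=201, y₁=20  (since 40401 − 101·400 = 1)

201 20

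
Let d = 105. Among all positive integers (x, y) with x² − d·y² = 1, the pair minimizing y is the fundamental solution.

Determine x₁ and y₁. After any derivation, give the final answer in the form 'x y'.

41 4

√105 → a₀=10, period (4,20); ℓ=2 even so k=1
i=0: a=10 ⇒ p=10, q=1
i=1: a=4 ⇒ p=41, q=4
(x₁, y₁) = (41, 4);  41² − 105·4² = 1 ✓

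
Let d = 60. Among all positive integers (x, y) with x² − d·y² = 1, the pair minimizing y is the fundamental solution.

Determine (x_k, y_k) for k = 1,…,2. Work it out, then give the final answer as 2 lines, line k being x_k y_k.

√60 → a₀=7, period (1,2,1,14); ℓ=4 even so k=3
k=0  a_k=7  p_k/q_k = 7/1
…
k=2  a_k=2  p_k/q_k = 23/3
k=3  a_k=1  p_k/q_k = 31/4
fundamental: x₁=31, y₁=4  (since 961 − 60·16 = 1)
(x_2, y_2) = (31·31 + 60·4·4, 31·4 + 4·31) = (1921, 248)

31 4
1921 248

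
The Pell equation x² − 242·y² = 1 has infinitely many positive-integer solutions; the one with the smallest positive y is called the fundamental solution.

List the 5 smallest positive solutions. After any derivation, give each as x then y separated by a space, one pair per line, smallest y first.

19601 1260
768398401 49394520
30122754096401 1936363971780
1180872205318713601 75909340372325040
46292552162781456490001 2975797959339522246300

d=242: √d = [15; 1,1,3,1,14,1,3,1,1,30] (ℓ=10, even), read p_9/q_9
step 0: (15, 1)  from 15·(1,0) + (0,1)
step 1: (16, 1)  from 1·(15,1) + (1,0)
…
step 3: (109, 7)  from 3·(31,2) + (16,1)
step 4: (140, 9)  from 1·(109,7) + (31,2)
step 5: (2069, 133)  from 14·(140,9) + (109,7)
…
step 8: (10905, 701)  from 1·(8696,559) + (2209,142)
step 9: (19601, 1260)  from 1·(10905,701) + (8696,559)
→ (19601, 1260).  Check: 19601²=384199201, 242·1260²=384199200, difference 1.
n=2: (19601,1260)∘(19601,1260) = (19601·19601+242·1260·1260, 19601·1260+1260·19601) = (768398401,49394520)
n=3: (768398401,49394520)∘(19601,1260) = (19601·768398401+242·1260·49394520, 19601·49394520+1260·768398401) = (30122754096401,1936363971780)
n=4: (30122754096401,1936363971780)∘(19601,1260) = (19601·30122754096401+242·1260·1936363971780, 19601·1936363971780+1260·30122754096401) = (1180872205318713601,75909340372325040)
n=5: (1180872205318713601,75909340372325040)∘(19601,1260) = (19601·1180872205318713601+242·1260·75909340372325040, 19601·75909340372325040+1260·1180872205318713601) = (46292552162781456490001,2975797959339522246300)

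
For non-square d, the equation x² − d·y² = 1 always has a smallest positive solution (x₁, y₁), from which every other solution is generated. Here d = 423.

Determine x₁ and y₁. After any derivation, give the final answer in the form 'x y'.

4607 224

d=423: √d = [20; 1,1,3,4,3,1,1,40] (ℓ=8, even), read p_7/q_7
k=0  a_k=20  p_k/q_k = 20/1
…
k=2  a_k=1  p_k/q_k = 41/2
…
k=4  a_k=4  p_k/q_k = 617/30
…
k=6  a_k=1  p_k/q_k = 2612/127
k=7  a_k=1  p_k/q_k = 4607/224
(x₁, y₁) = (4607, 224);  4607² − 423·224² = 1 ✓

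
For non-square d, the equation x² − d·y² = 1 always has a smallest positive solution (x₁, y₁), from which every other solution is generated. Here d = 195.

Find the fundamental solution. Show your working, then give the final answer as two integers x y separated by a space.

14 1

d=195: √d = [13; 1,26] (ℓ=2, even), read p_1/q_1
step 0: (13, 1)  from 13·(1,0) + (0,1)
step 1: (14, 1)  from 1·(13,1) + (1,0)
fundamental: x₁=14, y₁=1  (since 196 − 195·1 = 1)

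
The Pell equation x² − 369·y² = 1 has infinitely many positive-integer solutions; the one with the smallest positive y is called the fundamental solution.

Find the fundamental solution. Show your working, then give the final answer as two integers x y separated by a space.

d=369: √d = [19; 4,1,3,2,7,4,7,2,3,1,4,38] (ℓ=12, even), read p_11/q_11
k=0  a_k=19  p_k/q_k = 19/1
k=1  a_k=4  p_k/q_k = 77/4
k=2  a_k=1  p_k/q_k = 96/5
…
k=6  a_k=4  p_k/q_k = 25414/1323
…
k=8  a_k=2  p_k/q_k = 393504/20485
k=9  a_k=3  p_k/q_k = 1364557/71036
k=10  a_k=1  p_k/q_k = 1758061/91521
k=11  a_k=4  p_k/q_k = 8396801/437120
(x₁, y₁) = (8396801, 437120);  8396801² − 369·437120² = 1 ✓

8396801 437120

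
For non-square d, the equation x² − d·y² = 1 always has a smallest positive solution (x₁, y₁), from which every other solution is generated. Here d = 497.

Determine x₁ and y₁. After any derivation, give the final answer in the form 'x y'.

1201887 53912

√497 → a₀=22, period (3,2,2,5,6,5,2,2,3,44); ℓ=10 even so k=9
k=0  a_k=22  p_k/q_k = 22/1
k=1  a_k=3  p_k/q_k = 67/3
k=2  a_k=2  p_k/q_k = 156/7
k=3  a_k=2  p_k/q_k = 379/17
k=4  a_k=5  p_k/q_k = 2051/92
…
k=6  a_k=5  p_k/q_k = 65476/2937
…
k=8  a_k=2  p_k/q_k = 352750/15823
k=9  a_k=3  p_k/q_k = 1201887/53912
fundamental: x₁=1201887, y₁=53912  (since 1444532360769 − 497·2906503744 = 1)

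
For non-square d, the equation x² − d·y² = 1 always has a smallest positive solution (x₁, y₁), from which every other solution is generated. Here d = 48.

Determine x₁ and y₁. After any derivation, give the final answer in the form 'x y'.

7 1

[6; 1,12] for √48; ℓ=2 ⇒ convergent index 1
k=0  a_k=6  p_k/q_k = 6/1
k=1  a_k=1  p_k/q_k = 7/1
→ (7, 1).  Check: 7²=49, 48·1²=48, difference 1.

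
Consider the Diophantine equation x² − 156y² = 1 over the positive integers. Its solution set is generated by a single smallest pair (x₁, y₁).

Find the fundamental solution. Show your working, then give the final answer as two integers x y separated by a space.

√156 → a₀=12, period (2,24); ℓ=2 even so k=1
step 0: (12, 1)  from 12·(1,0) + (0,1)
step 1: (25, 2)  from 2·(12,1) + (1,0)
→ (25, 2).  Check: 25²=625, 156·2²=624, difference 1.

25 2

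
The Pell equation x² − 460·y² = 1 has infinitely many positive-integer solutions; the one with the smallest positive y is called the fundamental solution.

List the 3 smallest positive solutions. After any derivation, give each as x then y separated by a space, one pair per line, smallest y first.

√460 → a₀=21, period (2,4,3,1,2,10,2,1,3,4,2,42); ℓ=12 even so k=11
i=0: a=21 ⇒ p=21, q=1
i=1: a=2 ⇒ p=43, q=2
i=2: a=4 ⇒ p=193, q=9
i=3: a=3 ⇒ p=622, q=29
…
i=6: a=10 ⇒ p=23335, q=1088
i=7: a=2 ⇒ p=48922, q=2281
i=8: a=1 ⇒ p=72257, q=3369
i=9: a=3 ⇒ p=265693, q=12388
i=10: a=4 ⇒ p=1135029, q=52921
i=11: a=2 ⇒ p=2535751, q=118230
(x₁, y₁) = (2535751, 118230);  2535751² − 460·118230² = 1 ✓
(x_2, y_2) = (2535751·2535751 + 460·118230·118230, 2535751·118230 + 118230·2535751) = (12860066268001, 599603681460)
(x_3, y_3) = (2535751·12860066268001 + 460·118230·599603681460, 2535751·599603681460 + 118230·12860066268001) = (65219851798297071751, 3040891269731634690)

2535751 118230
12860066268001 599603681460
65219851798297071751 3040891269731634690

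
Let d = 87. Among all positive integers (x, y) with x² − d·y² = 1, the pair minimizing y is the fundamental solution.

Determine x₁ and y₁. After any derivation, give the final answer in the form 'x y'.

28 3

[9; 3,18] for √87; ℓ=2 ⇒ convergent index 1
a_0=9:  p_0=9·1+0=9,  q_0=9·0+1=1
a_1=3:  p_1=3·9+1=28,  q_1=3·1+0=3
fundamental: x₁=28, y₁=3  (since 784 − 87·9 = 1)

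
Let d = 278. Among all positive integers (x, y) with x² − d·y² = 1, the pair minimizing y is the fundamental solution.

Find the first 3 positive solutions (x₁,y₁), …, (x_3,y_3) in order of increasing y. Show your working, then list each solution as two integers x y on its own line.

2501 150
12510001 750300
62575022501 3753000450

d=278: √d = [16; 1,2,16,2,1,32] (ℓ=6, even), read p_5/q_5
step 0: (16, 1)  from 16·(1,0) + (0,1)
step 1: (17, 1)  from 1·(16,1) + (1,0)
…
step 3: (817, 49)  from 16·(50,3) + (17,1)
step 4: (1684, 101)  from 2·(817,49) + (50,3)
step 5: (2501, 150)  from 1·(1684,101) + (817,49)
→ (2501, 150).  Check: 2501²=6255001, 278·150²=6255000, difference 1.
(2501+150√278)^2 = 12510001 + 750300√278
(2501+150√278)^3 = 62575022501 + 3753000450√278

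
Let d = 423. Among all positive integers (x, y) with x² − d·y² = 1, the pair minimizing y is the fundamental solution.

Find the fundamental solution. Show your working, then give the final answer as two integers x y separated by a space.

4607 224

[20; 1,1,3,4,3,1,1,40] for √423; ℓ=8 ⇒ convergent index 7
k=0  a_k=20  p_k/q_k = 20/1
…
k=4  a_k=4  p_k/q_k = 617/30
…
k=6  a_k=1  p_k/q_k = 2612/127
k=7  a_k=1  p_k/q_k = 4607/224
(x₁, y₁) = (4607, 224);  4607² − 423·224² = 1 ✓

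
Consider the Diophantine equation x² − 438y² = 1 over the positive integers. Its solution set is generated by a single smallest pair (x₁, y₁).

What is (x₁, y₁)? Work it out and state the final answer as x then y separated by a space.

293 14

√438 = [20; 1,12,1,40, …], period ℓ=4 (even) → k=3
k=0  a_k=20  p_k/q_k = 20/1
k=1  a_k=1  p_k/q_k = 21/1
k=2  a_k=12  p_k/q_k = 272/13
k=3  a_k=1  p_k/q_k = 293/14
fundamental: x₁=293, y₁=14  (since 85849 − 438·196 = 1)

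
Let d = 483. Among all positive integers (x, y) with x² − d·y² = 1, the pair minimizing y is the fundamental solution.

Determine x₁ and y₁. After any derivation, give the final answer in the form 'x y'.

d=483: √d = [21; 1,42] (ℓ=2, even), read p_1/q_1
a_0=21:  p_0=21·1+0=21,  q_0=21·0+1=1
a_1=1:  p_1=1·21+1=22,  q_1=1·1+0=1
→ (22, 1).  Check: 22²=484, 483·1²=483, difference 1.

22 1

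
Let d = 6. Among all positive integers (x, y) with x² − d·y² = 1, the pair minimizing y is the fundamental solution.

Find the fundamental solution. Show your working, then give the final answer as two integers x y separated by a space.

√6 → a₀=2, period (2,4); ℓ=2 even so k=1
a_0=2:  p_0=2·1+0=2,  q_0=2·0+1=1
a_1=2:  p_1=2·2+1=5,  q_1=2·1+0=2
(x₁, y₁) = (5, 2);  5² − 6·2² = 1 ✓

5 2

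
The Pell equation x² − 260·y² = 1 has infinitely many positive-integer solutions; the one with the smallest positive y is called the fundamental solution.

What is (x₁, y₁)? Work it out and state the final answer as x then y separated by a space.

√260 = [16; 8,32, …], period ℓ=2 (even) → k=1
i=0: a=16 ⇒ p=16, q=1
i=1: a=8 ⇒ p=129, q=8
→ (129, 8).  Check: 129²=16641, 260·8²=16640, difference 1.

129 8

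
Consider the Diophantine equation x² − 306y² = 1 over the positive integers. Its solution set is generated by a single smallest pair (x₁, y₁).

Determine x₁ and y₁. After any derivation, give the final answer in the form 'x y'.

√306 = [17; 2,34, …], period ℓ=2 (even) → k=1
a_0=17:  p_0=17·1+0=17,  q_0=17·0+1=1
a_1=2:  p_1=2·17+1=35,  q_1=2·1+0=2
fundamental: x₁=35, y₁=2  (since 1225 − 306·4 = 1)

35 2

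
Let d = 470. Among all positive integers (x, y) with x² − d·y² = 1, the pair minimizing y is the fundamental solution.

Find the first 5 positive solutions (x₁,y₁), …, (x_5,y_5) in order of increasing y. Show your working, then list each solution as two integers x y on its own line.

[21; 1,2,8,2,1,42] for √470; ℓ=6 ⇒ convergent index 5
step 0: (21, 1)  from 21·(1,0) + (0,1)
…
step 3: (542, 25)  from 8·(65,3) + (22,1)
step 4: (1149, 53)  from 2·(542,25) + (65,3)
step 5: (1691, 78)  from 1·(1149,53) + (542,25)
fundamental: x₁=1691, y₁=78  (since 2859481 − 470·6084 = 1)
(1691+78√470)^2 = 5718961 + 263796√470
(1691+78√470)^3 = 19341524411 + 892157994√470
(1691+78√470)^4 = 65413029839041 + 3017278071912√470
(1691+78√470)^5 = 221226847574112251 + 10204433547048390√470

1691 78
5718961 263796
19341524411 892157994
65413029839041 3017278071912
221226847574112251 10204433547048390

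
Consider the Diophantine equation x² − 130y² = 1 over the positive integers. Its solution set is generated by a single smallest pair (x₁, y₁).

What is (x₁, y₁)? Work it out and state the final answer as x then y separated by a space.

[11; 2,2,22] for √130; ℓ=3 ⇒ convergent index 5
step 0: (11, 1)  from 11·(1,0) + (0,1)
step 1: (23, 2)  from 2·(11,1) + (1,0)
step 2: (57, 5)  from 2·(23,2) + (11,1)
…
step 4: (2611, 229)  from 2·(1277,112) + (57,5)
step 5: (6499, 570)  from 2·(2611,229) + (1277,112)
(x₁, y₁) = (6499, 570);  6499² − 130·570² = 1 ✓

6499 570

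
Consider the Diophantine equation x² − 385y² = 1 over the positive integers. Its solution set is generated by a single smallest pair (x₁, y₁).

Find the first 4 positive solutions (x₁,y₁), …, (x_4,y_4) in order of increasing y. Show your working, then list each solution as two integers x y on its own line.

95831 4884
18367161121 936077208
3520286834677271 179410429834812
674705215289547953281 34386161802063660336

d=385: √d = [19; 1,1,1,1,1,…,1,1,38] (ℓ=16, even), read p_15/q_15
a_0=19:  p_0=19·1+0=19,  q_0=19·0+1=1
…
a_2=1:  p_2=1·20+19=39,  q_2=1·1+1=2
…
a_5=1:  p_5=1·98+59=157,  q_5=1·5+3=8
a_6=3:  p_6=3·157+98=569,  q_6=3·8+5=29
…
a_8=2:  p_8=2·726+569=2021,  q_8=2·37+29=103
a_9=1:  p_9=1·2021+726=2747,  q_9=1·103+37=140
a_10=3:  p_10=3·2747+2021=10262,  q_10=3·140+103=523
…
a_12=1:  p_12=1·13009+10262=23271,  q_12=1·663+523=1186
a_13=1:  p_13=1·23271+13009=36280,  q_13=1·1186+663=1849
a_14=1:  p_14=1·36280+23271=59551,  q_14=1·1849+1186=3035
a_15=1:  p_15=1·59551+36280=95831,  q_15=1·3035+1849=4884
→ (95831, 4884).  Check: 95831²=9183580561, 385·4884²=9183580560, difference 1.
(x_2, y_2) = (95831·95831 + 385·4884·4884, 95831·4884 + 4884·95831) = (18367161121, 936077208)
(x_3, y_3) = (95831·18367161121 + 385·4884·936077208, 95831·936077208 + 4884·18367161121) = (3520286834677271, 179410429834812)
(x_4, y_4) = (95831·3520286834677271 + 385·4884·179410429834812, 95831·179410429834812 + 4884·3520286834677271) = (674705215289547953281, 34386161802063660336)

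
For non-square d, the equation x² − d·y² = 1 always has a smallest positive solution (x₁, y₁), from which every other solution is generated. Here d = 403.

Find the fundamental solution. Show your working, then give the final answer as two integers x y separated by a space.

669878 33369

√403 = [20; 13,2,1,3,1,3,1,2,13,40, …], period ℓ=10 (even) → k=9
a_0=20:  p_0=20·1+0=20,  q_0=20·0+1=1
a_1=13:  p_1=13·20+1=261,  q_1=13·1+0=13
…
a_3=1:  p_3=1·542+261=803,  q_3=1·27+13=40
…
a_8=2:  p_8=2·17967+14213=50147,  q_8=2·895+708=2498
a_9=13:  p_9=13·50147+17967=669878,  q_9=13·2498+895=33369
fundamental: x₁=669878, y₁=33369  (since 448736534884 − 403·1113490161 = 1)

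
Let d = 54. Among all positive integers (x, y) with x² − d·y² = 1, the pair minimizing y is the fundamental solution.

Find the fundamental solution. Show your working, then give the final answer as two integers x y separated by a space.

d=54: √d = [7; 2,1,6,1,2,14] (ℓ=6, even), read p_5/q_5
step 0: (7, 1)  from 7·(1,0) + (0,1)
step 1: (15, 2)  from 2·(7,1) + (1,0)
…
step 4: (169, 23)  from 1·(147,20) + (22,3)
step 5: (485, 66)  from 2·(169,23) + (147,20)
→ (485, 66).  Check: 485²=235225, 54·66²=235224, difference 1.

485 66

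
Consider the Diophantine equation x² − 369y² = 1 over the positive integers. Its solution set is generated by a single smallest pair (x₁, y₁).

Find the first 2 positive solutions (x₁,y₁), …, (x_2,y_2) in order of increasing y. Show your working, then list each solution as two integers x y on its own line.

8396801 437120
141012534067201 7340819306240

[19; 4,1,3,2,7,4,7,2,3,1,4,38] for √369; ℓ=12 ⇒ convergent index 11
a_0=19:  p_0=19·1+0=19,  q_0=19·0+1=1
a_1=4:  p_1=4·19+1=77,  q_1=4·1+0=4
a_2=1:  p_2=1·77+19=96,  q_2=1·4+1=5
…
a_5=7:  p_5=7·826+365=6147,  q_5=7·43+19=320
a_6=4:  p_6=4·6147+826=25414,  q_6=4·320+43=1323
a_7=7:  p_7=7·25414+6147=184045,  q_7=7·1323+320=9581
a_8=2:  p_8=2·184045+25414=393504,  q_8=2·9581+1323=20485
a_9=3:  p_9=3·393504+184045=1364557,  q_9=3·20485+9581=71036
a_10=1:  p_10=1·1364557+393504=1758061,  q_10=1·71036+20485=91521
a_11=4:  p_11=4·1758061+1364557=8396801,  q_11=4·91521+71036=437120
fundamental: x₁=8396801, y₁=437120  (since 70506267033601 − 369·191073894400 = 1)
k=2:  x_2 = 8396801·8396801+369·437120·437120 = 141012534067201,  y_2 = 8396801·437120+437120·8396801 = 7340819306240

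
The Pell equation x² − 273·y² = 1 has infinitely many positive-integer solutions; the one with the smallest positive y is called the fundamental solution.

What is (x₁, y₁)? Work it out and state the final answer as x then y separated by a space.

727 44

√273 → a₀=16, period (1,1,10,1,1,32); ℓ=6 even so k=5
a_0=16:  p_0=16·1+0=16,  q_0=16·0+1=1
a_1=1:  p_1=1·16+1=17,  q_1=1·1+0=1
a_2=1:  p_2=1·17+16=33,  q_2=1·1+1=2
…
a_4=1:  p_4=1·347+33=380,  q_4=1·21+2=23
a_5=1:  p_5=1·380+347=727,  q_5=1·23+21=44
(x₁, y₁) = (727, 44);  727² − 273·44² = 1 ✓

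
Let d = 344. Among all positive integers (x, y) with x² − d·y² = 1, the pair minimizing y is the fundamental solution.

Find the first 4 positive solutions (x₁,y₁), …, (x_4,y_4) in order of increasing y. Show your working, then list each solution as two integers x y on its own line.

10405 561
216528049 11674410
4505948689285 242944471539
93768792007492801 5055674441052180

√344 = [18; 1,1,4,1,3,1,4,1,1,36, …], period ℓ=10 (even) → k=9
step 0: (18, 1)  from 18·(1,0) + (0,1)
…
step 3: (167, 9)  from 4·(37,2) + (19,1)
…
step 5: (779, 42)  from 3·(204,11) + (167,9)
…
step 8: (5694, 307)  from 1·(4711,254) + (983,53)
step 9: (10405, 561)  from 1·(5694,307) + (4711,254)
→ (10405, 561).  Check: 10405²=108264025, 344·561²=108264024, difference 1.
(10405+561√344)^2 = 216528049 + 11674410√344
(10405+561√344)^3 = 4505948689285 + 242944471539√344
(10405+561√344)^4 = 93768792007492801 + 5055674441052180√344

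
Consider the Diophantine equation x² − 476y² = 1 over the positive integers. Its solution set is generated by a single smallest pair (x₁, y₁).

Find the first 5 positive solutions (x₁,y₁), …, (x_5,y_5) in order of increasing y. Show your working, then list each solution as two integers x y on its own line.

28799 1320
1658764801 76029360
95541534979199 4379139075960
5503001330073139201 252229652421114720
316961870514011136719999 14527923515772226566600

√476 → a₀=21, period (1,4,2,10,2,4,1,42); ℓ=8 even so k=7
step 0: (21, 1)  from 21·(1,0) + (0,1)
step 1: (22, 1)  from 1·(21,1) + (1,0)
step 2: (109, 5)  from 4·(22,1) + (21,1)
step 3: (240, 11)  from 2·(109,5) + (22,1)
step 4: (2509, 115)  from 10·(240,11) + (109,5)
step 5: (5258, 241)  from 2·(2509,115) + (240,11)
step 6: (23541, 1079)  from 4·(5258,241) + (2509,115)
step 7: (28799, 1320)  from 1·(23541,1079) + (5258,241)
→ (28799, 1320).  Check: 28799²=829382401, 476·1320²=829382400, difference 1.
k=2:  x_2 = 28799·28799+476·1320·1320 = 1658764801,  y_2 = 28799·1320+1320·28799 = 76029360
k=3:  x_3 = 28799·1658764801+476·1320·76029360 = 95541534979199,  y_3 = 28799·76029360+1320·1658764801 = 4379139075960
k=4:  x_4 = 28799·95541534979199+476·1320·4379139075960 = 5503001330073139201,  y_4 = 28799·4379139075960+1320·95541534979199 = 252229652421114720
k=5:  x_5 = 28799·5503001330073139201+476·1320·252229652421114720 = 316961870514011136719999,  y_5 = 28799·252229652421114720+1320·5503001330073139201 = 14527923515772226566600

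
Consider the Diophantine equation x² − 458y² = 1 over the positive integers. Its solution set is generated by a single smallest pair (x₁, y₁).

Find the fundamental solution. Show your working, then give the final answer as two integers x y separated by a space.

[21; 2,2,42] for √458; ℓ=3 ⇒ convergent index 5
i=0: a=21 ⇒ p=21, q=1
…
i=2: a=2 ⇒ p=107, q=5
…
i=4: a=2 ⇒ p=9181, q=429
i=5: a=2 ⇒ p=22899, q=1070
(x₁, y₁) = (22899, 1070);  22899² − 458·1070² = 1 ✓

22899 1070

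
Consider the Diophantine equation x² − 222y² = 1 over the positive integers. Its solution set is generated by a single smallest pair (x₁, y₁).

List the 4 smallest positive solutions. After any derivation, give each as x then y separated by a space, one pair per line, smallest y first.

[14; 1,8,1,28] for √222; ℓ=4 ⇒ convergent index 3
k=0  a_k=14  p_k/q_k = 14/1
k=1  a_k=1  p_k/q_k = 15/1
k=2  a_k=8  p_k/q_k = 134/9
k=3  a_k=1  p_k/q_k = 149/10
fundamental: x₁=149, y₁=10  (since 22201 − 222·100 = 1)
n=2: (149,10)∘(149,10) = (149·149+222·10·10, 149·10+10·149) = (44401,2980)
n=3: (44401,2980)∘(149,10) = (149·44401+222·10·2980, 149·2980+10·44401) = (13231349,888030)
n=4: (13231349,888030)∘(149,10) = (149·13231349+222·10·888030, 149·888030+10·13231349) = (3942897601,264629960)

149 10
44401 2980
13231349 888030
3942897601 264629960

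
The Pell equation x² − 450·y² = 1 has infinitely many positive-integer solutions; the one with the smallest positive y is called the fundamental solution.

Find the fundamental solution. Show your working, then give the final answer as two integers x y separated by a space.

√450 → a₀=21, period (4,1,2,4,2,1,4,42); ℓ=8 even so k=7
i=0: a=21 ⇒ p=21, q=1
i=1: a=4 ⇒ p=85, q=4
i=2: a=1 ⇒ p=106, q=5
…
i=4: a=4 ⇒ p=1294, q=61
i=5: a=2 ⇒ p=2885, q=136
i=6: a=1 ⇒ p=4179, q=197
i=7: a=4 ⇒ p=19601, q=924
(x₁, y₁) = (19601, 924);  19601² − 450·924² = 1 ✓

19601 924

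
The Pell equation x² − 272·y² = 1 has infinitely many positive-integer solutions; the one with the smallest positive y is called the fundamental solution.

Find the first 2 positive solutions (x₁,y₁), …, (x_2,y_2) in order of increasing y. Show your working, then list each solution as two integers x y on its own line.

33 2
2177 132

d=272: √d = [16; 2,32] (ℓ=2, even), read p_1/q_1
step 0: (16, 1)  from 16·(1,0) + (0,1)
step 1: (33, 2)  from 2·(16,1) + (1,0)
(x₁, y₁) = (33, 2);  33² − 272·2² = 1 ✓
(x_2, y_2) = (33·33 + 272·2·2, 33·2 + 2·33) = (2177, 132)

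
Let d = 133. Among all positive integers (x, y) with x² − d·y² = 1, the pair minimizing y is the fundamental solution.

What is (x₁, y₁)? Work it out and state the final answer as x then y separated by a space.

√133 → a₀=11, period (1,1,7,5,1,…,1,1,22); ℓ=16 even so k=15
step 0: (11, 1)  from 11·(1,0) + (0,1)
step 1: (12, 1)  from 1·(11,1) + (1,0)
…
step 3: (173, 15)  from 7·(23,2) + (12,1)
…
step 7: (3010, 261)  from 1·(1949,169) + (1061,92)
step 8: (7969, 691)  from 2·(3010,261) + (1949,169)
step 9: (10979, 952)  from 1·(7969,691) + (3010,261)
step 10: (18948, 1643)  from 1·(10979,952) + (7969,691)
…
step 12: (168583, 14618)  from 5·(29927,2595) + (18948,1643)
…
step 14: (1378591, 119539)  from 1·(1210008,104921) + (168583,14618)
step 15: (2588599, 224460)  from 1·(1378591,119539) + (1210008,104921)
(x₁, y₁) = (2588599, 224460);  2588599² − 133·224460² = 1 ✓

2588599 224460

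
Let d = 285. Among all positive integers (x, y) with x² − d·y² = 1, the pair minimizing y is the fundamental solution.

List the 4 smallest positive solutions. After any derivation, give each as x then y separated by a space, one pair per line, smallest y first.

√285 = [16; 1,7,2,7,1,32, …], period ℓ=6 (even) → k=5
a_0=16:  p_0=16·1+0=16,  q_0=16·0+1=1
a_1=1:  p_1=1·16+1=17,  q_1=1·1+0=1
…
a_3=2:  p_3=2·135+17=287,  q_3=2·8+1=17
a_4=7:  p_4=7·287+135=2144,  q_4=7·17+8=127
a_5=1:  p_5=1·2144+287=2431,  q_5=1·127+17=144
(x₁, y₁) = (2431, 144);  2431² − 285·144² = 1 ✓
(2431+144√285)^2 = 11819521 + 700128√285
(2431+144√285)^3 = 57466508671 + 3404022192√285
(2431+144√285)^4 = 279402153338881 + 16550355197376√285

2431 144
11819521 700128
57466508671 3404022192
279402153338881 16550355197376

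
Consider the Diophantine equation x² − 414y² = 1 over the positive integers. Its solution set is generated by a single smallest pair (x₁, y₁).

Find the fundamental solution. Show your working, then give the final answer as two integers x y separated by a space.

24335 1196

d=414: √d = [20; 2,1,7,2,7,1,2,40] (ℓ=8, even), read p_7/q_7
k=0  a_k=20  p_k/q_k = 20/1
k=1  a_k=2  p_k/q_k = 41/2
k=2  a_k=1  p_k/q_k = 61/3
…
k=4  a_k=2  p_k/q_k = 997/49
k=5  a_k=7  p_k/q_k = 7447/366
k=6  a_k=1  p_k/q_k = 8444/415
k=7  a_k=2  p_k/q_k = 24335/1196
fundamental: x₁=24335, y₁=1196  (since 592192225 − 414·1430416 = 1)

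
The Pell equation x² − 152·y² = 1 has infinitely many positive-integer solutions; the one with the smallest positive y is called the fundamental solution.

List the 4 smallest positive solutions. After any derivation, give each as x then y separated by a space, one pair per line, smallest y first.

√152 = [12; 3,24, …], period ℓ=2 (even) → k=1
i=0: a=12 ⇒ p=12, q=1
i=1: a=3 ⇒ p=37, q=3
→ (37, 3).  Check: 37²=1369, 152·3²=1368, difference 1.
n=2: (37,3)∘(37,3) = (37·37+152·3·3, 37·3+3·37) = (2737,222)
n=3: (2737,222)∘(37,3) = (37·2737+152·3·222, 37·222+3·2737) = (202501,16425)
n=4: (202501,16425)∘(37,3) = (37·202501+152·3·16425, 37·16425+3·202501) = (14982337,1215228)

37 3
2737 222
202501 16425
14982337 1215228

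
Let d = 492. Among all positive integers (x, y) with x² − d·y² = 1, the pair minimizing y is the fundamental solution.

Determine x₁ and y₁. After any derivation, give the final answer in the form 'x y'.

29767 1342

[22; 5,1,1,10,1,1,5,44] for √492; ℓ=8 ⇒ convergent index 7
k=0  a_k=22  p_k/q_k = 22/1
…
k=5  a_k=1  p_k/q_k = 2817/127
k=6  a_k=1  p_k/q_k = 5390/243
k=7  a_k=5  p_k/q_k = 29767/1342
(x₁, y₁) = (29767, 1342);  29767² − 492·1342² = 1 ✓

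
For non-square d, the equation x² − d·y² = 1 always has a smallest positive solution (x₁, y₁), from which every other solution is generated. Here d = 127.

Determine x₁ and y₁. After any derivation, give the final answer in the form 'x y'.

4730624 419775

√127 = [11; 3,1,2,2,7,11,7,2,2,1,3,22, …], period ℓ=12 (even) → k=11
a_0=11:  p_0=11·1+0=11,  q_0=11·0+1=1
…
a_2=1:  p_2=1·34+11=45,  q_2=1·3+1=4
a_3=2:  p_3=2·45+34=124,  q_3=2·4+3=11
…
a_7=7:  p_7=7·24218+2175=171701,  q_7=7·2149+193=15236
…
a_10=1:  p_10=1·906941+367620=1274561,  q_10=1·80478+32621=113099
a_11=3:  p_11=3·1274561+906941=4730624,  q_11=3·113099+80478=419775
→ (4730624, 419775).  Check: 4730624²=22378803429376, 127·419775²=22378803429375, difference 1.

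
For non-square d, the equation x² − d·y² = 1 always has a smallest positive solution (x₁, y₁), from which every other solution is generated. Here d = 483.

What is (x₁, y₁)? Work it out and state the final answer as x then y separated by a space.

22 1

[21; 1,42] for √483; ℓ=2 ⇒ convergent index 1
k=0  a_k=21  p_k/q_k = 21/1
k=1  a_k=1  p_k/q_k = 22/1
→ (22, 1).  Check: 22²=484, 483·1²=483, difference 1.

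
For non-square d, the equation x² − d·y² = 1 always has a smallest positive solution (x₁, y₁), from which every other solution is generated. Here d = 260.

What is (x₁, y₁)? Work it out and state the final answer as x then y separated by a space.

129 8

[16; 8,32] for √260; ℓ=2 ⇒ convergent index 1
i=0: a=16 ⇒ p=16, q=1
i=1: a=8 ⇒ p=129, q=8
fundamental: x₁=129, y₁=8  (since 16641 − 260·64 = 1)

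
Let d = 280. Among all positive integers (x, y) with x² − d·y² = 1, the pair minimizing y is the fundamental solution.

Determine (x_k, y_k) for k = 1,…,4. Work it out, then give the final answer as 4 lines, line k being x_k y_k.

√280 = [16; 1,2,1,2,1,32, …], period ℓ=6 (even) → k=5
a_0=16:  p_0=16·1+0=16,  q_0=16·0+1=1
…
a_4=2:  p_4=2·67+50=184,  q_4=2·4+3=11
a_5=1:  p_5=1·184+67=251,  q_5=1·11+4=15
fundamental: x₁=251, y₁=15  (since 63001 − 280·225 = 1)
(251+15√280)^2 = 126001 + 7530√280
(251+15√280)^3 = 63252251 + 3780045√280
(251+15√280)^4 = 31752504001 + 1897575060√280

251 15
126001 7530
63252251 3780045
31752504001 1897575060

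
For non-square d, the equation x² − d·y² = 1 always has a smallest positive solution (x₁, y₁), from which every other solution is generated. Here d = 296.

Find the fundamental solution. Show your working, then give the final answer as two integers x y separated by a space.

3699 215

√296 → a₀=17, period (4,1,7,1,4,34); ℓ=6 even so k=5
i=0: a=17 ⇒ p=17, q=1
…
i=3: a=7 ⇒ p=671, q=39
i=4: a=1 ⇒ p=757, q=44
i=5: a=4 ⇒ p=3699, q=215
→ (3699, 215).  Check: 3699²=13682601, 296·215²=13682600, difference 1.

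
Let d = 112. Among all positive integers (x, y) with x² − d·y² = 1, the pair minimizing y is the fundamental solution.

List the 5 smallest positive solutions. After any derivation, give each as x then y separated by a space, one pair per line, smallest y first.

√112 = [10; 1,1,2,1,1,20, …], period ℓ=6 (even) → k=5
a_0=10:  p_0=10·1+0=10,  q_0=10·0+1=1
a_1=1:  p_1=1·10+1=11,  q_1=1·1+0=1
…
a_3=2:  p_3=2·21+11=53,  q_3=2·2+1=5
a_4=1:  p_4=1·53+21=74,  q_4=1·5+2=7
a_5=1:  p_5=1·74+53=127,  q_5=1·7+5=12
(x₁, y₁) = (127, 12);  127² − 112·12² = 1 ✓
(127+12√112)^2 = 32257 + 3048√112
(127+12√112)^3 = 8193151 + 774180√112
(127+12√112)^4 = 2081028097 + 196638672√112
(127+12√112)^5 = 528572943487 + 49945448508√112

127 12
32257 3048
8193151 774180
2081028097 196638672
528572943487 49945448508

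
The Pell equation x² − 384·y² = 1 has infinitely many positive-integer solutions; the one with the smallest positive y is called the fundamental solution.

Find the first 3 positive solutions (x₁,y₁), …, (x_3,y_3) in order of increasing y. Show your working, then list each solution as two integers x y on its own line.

4801 245
46099201 2352490
442644523201 22588608735

√384 → a₀=19, period (1,1,2,9,2,1,1,38); ℓ=8 even so k=7
i=0: a=19 ⇒ p=19, q=1
i=1: a=1 ⇒ p=20, q=1
i=2: a=1 ⇒ p=39, q=2
…
i=4: a=9 ⇒ p=921, q=47
i=5: a=2 ⇒ p=1940, q=99
i=6: a=1 ⇒ p=2861, q=146
i=7: a=1 ⇒ p=4801, q=245
fundamental: x₁=4801, y₁=245  (since 23049601 − 384·60025 = 1)
(x_2, y_2) = (4801·4801 + 384·245·245, 4801·245 + 245·4801) = (46099201, 2352490)
(x_3, y_3) = (4801·46099201 + 384·245·2352490, 4801·2352490 + 245·46099201) = (442644523201, 22588608735)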